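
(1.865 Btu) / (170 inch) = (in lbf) 102.4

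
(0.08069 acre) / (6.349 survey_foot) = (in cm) 1.687e+04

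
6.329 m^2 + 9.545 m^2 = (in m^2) 15.87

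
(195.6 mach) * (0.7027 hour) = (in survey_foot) 5.528e+08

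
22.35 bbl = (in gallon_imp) 781.6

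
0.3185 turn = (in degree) 114.7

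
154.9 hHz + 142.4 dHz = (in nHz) 1.55e+13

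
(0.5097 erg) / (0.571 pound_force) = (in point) 5.688e-05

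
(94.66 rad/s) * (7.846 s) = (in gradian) 4.728e+04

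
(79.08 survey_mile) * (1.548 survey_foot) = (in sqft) 6.464e+05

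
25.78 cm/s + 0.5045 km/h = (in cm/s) 39.79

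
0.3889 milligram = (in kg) 3.889e-07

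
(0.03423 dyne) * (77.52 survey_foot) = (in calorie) 1.933e-06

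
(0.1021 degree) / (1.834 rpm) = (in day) 1.074e-07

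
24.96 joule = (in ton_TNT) 5.966e-09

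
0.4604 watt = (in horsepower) 0.0006174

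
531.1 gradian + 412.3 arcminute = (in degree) 484.9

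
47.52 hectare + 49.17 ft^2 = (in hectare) 47.52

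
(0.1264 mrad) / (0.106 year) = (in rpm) 3.611e-10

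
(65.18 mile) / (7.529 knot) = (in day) 0.3135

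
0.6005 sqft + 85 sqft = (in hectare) 0.0007953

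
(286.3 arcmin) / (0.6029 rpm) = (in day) 1.527e-05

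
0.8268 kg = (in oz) 29.16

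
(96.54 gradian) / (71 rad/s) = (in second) 0.02136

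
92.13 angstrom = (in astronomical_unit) 6.159e-20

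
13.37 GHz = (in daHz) 1.337e+09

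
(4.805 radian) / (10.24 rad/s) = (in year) 1.488e-08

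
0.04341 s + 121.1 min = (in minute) 121.1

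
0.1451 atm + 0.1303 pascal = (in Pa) 1.47e+04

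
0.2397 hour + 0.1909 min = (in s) 874.4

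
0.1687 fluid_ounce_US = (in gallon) 0.001318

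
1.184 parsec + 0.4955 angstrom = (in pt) 1.036e+20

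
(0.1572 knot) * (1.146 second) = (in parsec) 3.003e-18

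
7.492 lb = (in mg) 3.398e+06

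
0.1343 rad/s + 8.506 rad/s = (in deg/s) 495.1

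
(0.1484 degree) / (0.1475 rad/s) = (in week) 2.903e-08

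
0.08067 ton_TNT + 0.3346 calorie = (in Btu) 3.199e+05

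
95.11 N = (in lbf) 21.38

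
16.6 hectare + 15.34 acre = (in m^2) 2.281e+05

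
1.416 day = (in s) 1.223e+05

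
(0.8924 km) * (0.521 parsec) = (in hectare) 1.435e+15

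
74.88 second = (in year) 2.374e-06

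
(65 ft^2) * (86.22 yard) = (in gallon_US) 1.258e+05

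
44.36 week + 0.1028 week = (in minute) 4.482e+05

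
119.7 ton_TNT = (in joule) 5.008e+11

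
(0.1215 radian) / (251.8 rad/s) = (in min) 8.042e-06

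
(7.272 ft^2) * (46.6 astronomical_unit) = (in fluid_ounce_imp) 1.658e+17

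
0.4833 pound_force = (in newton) 2.15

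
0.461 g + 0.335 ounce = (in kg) 0.009958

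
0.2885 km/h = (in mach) 0.0002354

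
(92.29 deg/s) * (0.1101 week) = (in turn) 1.707e+04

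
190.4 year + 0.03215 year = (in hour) 1.668e+06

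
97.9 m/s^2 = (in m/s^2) 97.9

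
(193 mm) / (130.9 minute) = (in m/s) 2.457e-05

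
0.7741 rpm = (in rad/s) 0.08106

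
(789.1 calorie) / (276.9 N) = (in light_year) 1.26e-15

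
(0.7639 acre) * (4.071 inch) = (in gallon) 8.445e+04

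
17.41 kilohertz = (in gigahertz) 1.741e-05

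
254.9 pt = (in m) 0.08992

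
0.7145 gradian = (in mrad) 11.22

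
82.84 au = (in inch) 4.879e+14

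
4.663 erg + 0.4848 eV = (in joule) 4.663e-07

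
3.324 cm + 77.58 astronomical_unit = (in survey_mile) 7.211e+09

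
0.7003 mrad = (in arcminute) 2.407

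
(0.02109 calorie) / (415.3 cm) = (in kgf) 0.002167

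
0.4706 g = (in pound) 0.001037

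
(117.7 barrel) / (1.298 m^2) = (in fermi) 1.442e+16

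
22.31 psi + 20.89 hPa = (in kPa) 155.9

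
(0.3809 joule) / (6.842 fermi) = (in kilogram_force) 5.677e+12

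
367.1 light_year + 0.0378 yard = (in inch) 1.367e+20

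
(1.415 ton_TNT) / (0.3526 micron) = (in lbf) 3.775e+15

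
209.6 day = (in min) 3.018e+05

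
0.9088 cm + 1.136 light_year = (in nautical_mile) 5.803e+12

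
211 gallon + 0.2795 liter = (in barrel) 5.026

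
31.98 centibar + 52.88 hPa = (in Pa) 3.727e+04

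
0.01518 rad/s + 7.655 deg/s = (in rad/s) 0.1488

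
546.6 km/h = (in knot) 295.1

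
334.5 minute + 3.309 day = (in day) 3.541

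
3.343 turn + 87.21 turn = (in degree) 3.26e+04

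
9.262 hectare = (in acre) 22.89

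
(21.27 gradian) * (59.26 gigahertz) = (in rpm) 1.891e+11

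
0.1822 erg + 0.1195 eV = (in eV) 1.137e+11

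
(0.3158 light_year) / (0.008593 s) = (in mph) 7.778e+17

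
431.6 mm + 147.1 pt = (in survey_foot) 1.586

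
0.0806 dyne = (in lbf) 1.812e-07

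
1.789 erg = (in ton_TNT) 4.276e-17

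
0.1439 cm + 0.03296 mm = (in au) 9.839e-15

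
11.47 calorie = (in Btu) 0.04549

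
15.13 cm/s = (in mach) 0.0004443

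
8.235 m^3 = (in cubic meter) 8.235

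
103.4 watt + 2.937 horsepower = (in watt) 2294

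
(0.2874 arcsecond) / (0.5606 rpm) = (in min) 3.956e-07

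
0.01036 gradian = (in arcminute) 0.5594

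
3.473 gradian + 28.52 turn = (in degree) 1.027e+04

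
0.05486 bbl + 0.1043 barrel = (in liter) 25.3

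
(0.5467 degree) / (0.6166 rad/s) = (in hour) 4.299e-06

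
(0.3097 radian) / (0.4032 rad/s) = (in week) 1.27e-06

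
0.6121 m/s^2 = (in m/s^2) 0.6121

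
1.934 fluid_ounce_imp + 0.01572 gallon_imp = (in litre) 0.1264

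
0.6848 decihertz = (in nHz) 6.848e+07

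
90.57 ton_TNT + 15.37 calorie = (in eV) 2.365e+30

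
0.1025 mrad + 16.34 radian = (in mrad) 1.634e+04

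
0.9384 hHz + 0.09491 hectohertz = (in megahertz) 0.0001033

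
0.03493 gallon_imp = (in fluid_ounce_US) 5.369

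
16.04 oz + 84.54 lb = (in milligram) 3.88e+07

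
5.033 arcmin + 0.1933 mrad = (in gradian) 0.1055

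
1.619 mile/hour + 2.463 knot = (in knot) 3.87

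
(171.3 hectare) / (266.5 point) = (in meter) 1.822e+07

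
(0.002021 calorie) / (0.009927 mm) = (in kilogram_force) 86.86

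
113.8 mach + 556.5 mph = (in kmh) 1.404e+05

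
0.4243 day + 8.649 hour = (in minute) 1130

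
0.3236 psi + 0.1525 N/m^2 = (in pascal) 2231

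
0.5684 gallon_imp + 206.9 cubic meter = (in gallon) 5.466e+04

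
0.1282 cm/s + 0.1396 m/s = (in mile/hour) 0.3151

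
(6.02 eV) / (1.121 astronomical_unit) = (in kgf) 5.865e-31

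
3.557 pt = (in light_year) 1.326e-19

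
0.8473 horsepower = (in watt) 631.8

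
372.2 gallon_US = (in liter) 1409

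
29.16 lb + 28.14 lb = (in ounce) 916.8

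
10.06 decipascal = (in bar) 1.006e-05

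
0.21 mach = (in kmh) 257.4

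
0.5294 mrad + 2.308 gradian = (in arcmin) 126.5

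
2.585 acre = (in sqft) 1.126e+05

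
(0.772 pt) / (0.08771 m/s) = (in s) 0.003105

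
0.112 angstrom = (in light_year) 1.184e-27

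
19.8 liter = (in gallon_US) 5.231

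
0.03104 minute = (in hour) 0.0005173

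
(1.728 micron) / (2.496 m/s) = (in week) 1.145e-12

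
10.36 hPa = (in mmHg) 7.771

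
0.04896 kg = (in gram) 48.96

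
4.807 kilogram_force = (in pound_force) 10.6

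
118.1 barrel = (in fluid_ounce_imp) 6.608e+05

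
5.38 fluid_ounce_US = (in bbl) 0.001001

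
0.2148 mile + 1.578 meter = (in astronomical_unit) 2.321e-09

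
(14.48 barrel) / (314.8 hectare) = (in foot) 2.399e-06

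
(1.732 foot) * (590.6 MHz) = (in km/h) 1.122e+09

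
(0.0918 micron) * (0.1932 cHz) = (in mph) 3.967e-10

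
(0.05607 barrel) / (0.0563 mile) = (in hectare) 9.839e-09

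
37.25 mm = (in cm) 3.725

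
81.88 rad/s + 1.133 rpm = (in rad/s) 82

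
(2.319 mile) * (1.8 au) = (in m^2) 1.005e+15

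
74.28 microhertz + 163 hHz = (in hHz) 163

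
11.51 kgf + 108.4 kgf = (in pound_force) 264.4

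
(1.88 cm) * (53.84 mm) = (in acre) 2.501e-07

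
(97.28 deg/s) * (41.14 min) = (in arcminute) 1.441e+07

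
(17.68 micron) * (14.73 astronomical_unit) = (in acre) 9627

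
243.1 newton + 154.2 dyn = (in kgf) 24.79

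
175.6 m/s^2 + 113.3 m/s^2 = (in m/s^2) 288.9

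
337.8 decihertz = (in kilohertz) 0.03378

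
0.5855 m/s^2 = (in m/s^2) 0.5855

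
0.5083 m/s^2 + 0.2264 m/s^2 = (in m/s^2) 0.7347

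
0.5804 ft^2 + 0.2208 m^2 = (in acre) 6.789e-05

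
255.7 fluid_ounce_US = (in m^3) 0.007562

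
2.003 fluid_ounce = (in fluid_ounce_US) 2.003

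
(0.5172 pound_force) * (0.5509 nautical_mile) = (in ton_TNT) 5.61e-07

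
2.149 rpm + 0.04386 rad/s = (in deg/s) 15.41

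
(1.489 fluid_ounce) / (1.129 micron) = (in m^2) 39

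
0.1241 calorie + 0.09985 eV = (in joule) 0.5192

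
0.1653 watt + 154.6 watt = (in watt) 154.8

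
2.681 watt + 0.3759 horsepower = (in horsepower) 0.3795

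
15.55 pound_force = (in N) 69.17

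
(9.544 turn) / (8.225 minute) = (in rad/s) 0.1215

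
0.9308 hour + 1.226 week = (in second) 7.448e+05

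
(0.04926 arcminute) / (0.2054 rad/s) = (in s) 6.976e-05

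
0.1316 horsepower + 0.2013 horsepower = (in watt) 248.2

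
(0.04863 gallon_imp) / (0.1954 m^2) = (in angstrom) 1.131e+07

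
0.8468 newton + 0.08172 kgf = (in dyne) 1.648e+05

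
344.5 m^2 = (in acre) 0.08513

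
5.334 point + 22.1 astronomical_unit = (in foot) 1.085e+13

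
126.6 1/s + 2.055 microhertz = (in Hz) 126.6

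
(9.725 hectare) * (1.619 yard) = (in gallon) 3.803e+07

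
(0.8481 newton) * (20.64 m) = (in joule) 17.5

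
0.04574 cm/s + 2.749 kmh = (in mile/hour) 1.709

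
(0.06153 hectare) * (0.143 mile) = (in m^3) 1.416e+05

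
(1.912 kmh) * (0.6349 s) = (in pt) 955.8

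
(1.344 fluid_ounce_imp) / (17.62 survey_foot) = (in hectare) 7.11e-10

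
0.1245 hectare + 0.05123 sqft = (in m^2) 1245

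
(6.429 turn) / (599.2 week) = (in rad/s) 1.115e-07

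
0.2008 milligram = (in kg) 2.008e-07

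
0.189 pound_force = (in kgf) 0.08573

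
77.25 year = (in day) 2.82e+04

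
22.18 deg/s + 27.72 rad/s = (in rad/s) 28.11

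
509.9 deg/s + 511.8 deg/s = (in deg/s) 1022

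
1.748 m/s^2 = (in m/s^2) 1.748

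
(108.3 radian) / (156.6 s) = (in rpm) 6.604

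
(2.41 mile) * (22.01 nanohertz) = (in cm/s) 0.008537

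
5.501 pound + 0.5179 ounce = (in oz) 88.53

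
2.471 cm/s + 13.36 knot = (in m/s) 6.898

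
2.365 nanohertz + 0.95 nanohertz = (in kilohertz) 3.315e-12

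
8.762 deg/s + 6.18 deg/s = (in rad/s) 0.2608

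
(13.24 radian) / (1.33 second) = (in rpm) 95.06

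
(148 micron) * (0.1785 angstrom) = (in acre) 6.528e-19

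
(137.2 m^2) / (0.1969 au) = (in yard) 5.094e-09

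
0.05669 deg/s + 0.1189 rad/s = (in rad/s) 0.1199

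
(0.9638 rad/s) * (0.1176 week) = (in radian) 6.855e+04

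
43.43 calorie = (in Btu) 0.1722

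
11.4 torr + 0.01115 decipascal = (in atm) 0.015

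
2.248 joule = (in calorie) 0.5373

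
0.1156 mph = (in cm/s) 5.168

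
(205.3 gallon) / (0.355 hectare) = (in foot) 0.0007182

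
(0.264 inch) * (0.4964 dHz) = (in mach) 9.776e-07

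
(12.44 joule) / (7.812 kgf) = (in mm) 162.4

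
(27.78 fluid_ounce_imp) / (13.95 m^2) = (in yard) 6.188e-05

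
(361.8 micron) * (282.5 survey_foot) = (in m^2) 0.03115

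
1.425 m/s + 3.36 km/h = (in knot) 4.584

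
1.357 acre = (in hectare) 0.5492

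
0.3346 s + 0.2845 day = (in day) 0.2845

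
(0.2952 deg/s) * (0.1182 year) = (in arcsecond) 3.961e+09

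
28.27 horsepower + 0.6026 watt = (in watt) 2.108e+04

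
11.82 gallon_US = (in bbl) 0.2814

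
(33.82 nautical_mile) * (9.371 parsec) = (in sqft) 1.949e+23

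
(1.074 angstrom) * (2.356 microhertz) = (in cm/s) 2.53e-14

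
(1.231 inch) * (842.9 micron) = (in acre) 6.513e-09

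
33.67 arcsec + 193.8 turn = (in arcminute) 4.186e+06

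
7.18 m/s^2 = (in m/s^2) 7.18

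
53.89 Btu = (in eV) 3.549e+23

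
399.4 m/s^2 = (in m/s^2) 399.4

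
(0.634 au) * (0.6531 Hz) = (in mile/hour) 1.386e+11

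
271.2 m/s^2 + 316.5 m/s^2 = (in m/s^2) 587.7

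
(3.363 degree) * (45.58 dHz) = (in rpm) 2.555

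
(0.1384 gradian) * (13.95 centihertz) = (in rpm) 0.002896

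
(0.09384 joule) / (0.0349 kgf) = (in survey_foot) 0.8996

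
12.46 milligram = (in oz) 0.0004395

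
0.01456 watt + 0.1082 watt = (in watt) 0.1228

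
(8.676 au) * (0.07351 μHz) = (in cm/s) 9.541e+06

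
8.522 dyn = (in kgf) 8.69e-06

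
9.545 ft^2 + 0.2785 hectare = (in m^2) 2786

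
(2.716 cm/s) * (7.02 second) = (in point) 540.5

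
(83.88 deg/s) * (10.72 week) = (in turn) 1.511e+06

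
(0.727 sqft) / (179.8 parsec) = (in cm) 1.217e-18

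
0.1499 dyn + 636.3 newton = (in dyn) 6.363e+07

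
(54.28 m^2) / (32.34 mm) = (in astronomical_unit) 1.122e-08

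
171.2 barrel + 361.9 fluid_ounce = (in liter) 2.723e+04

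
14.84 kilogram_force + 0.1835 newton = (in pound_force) 32.76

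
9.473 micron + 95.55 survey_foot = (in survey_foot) 95.55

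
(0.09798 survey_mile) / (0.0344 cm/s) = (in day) 5.305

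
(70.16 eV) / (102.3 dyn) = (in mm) 1.099e-11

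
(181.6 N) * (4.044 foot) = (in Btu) 0.2122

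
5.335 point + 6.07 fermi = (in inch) 0.0741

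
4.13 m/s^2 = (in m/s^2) 4.13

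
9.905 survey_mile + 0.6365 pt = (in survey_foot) 5.23e+04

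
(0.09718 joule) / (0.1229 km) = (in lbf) 0.0001778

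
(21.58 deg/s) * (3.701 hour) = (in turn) 798.7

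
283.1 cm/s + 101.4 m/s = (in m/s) 104.2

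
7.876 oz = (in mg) 2.233e+05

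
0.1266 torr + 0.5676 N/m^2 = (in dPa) 174.5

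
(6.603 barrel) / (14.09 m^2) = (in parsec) 2.415e-18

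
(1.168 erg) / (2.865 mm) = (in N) 4.077e-05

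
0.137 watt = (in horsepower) 0.0001837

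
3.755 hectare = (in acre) 9.279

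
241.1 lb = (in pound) 241.1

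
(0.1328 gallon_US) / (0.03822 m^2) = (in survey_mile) 8.173e-06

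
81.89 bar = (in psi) 1188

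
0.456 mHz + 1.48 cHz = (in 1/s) 0.01526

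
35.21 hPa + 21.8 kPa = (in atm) 0.2499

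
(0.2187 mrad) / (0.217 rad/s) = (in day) 1.166e-08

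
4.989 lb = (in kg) 2.263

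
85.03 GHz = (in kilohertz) 8.503e+07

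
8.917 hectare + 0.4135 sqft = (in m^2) 8.917e+04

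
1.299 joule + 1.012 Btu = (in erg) 1.069e+10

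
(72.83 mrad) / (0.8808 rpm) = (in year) 2.504e-08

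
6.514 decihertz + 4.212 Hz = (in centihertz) 486.3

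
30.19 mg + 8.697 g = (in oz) 0.3078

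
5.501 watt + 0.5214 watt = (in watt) 6.022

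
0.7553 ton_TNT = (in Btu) 2.995e+06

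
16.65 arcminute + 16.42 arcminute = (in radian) 0.00962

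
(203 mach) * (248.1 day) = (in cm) 1.482e+14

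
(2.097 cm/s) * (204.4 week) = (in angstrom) 2.592e+16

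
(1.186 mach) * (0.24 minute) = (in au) 3.887e-08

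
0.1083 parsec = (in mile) 2.076e+12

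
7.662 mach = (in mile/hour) 5836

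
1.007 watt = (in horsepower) 0.00135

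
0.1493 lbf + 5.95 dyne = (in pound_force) 0.1493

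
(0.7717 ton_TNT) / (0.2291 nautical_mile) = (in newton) 7.61e+06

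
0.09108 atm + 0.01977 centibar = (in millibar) 92.48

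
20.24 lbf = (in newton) 90.03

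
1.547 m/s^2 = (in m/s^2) 1.547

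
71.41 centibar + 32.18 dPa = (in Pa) 7.141e+04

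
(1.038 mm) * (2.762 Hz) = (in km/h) 0.01032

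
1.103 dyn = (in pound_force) 2.48e-06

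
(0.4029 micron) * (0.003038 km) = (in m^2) 1.224e-06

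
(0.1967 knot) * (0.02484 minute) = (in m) 0.1508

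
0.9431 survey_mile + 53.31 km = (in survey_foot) 1.799e+05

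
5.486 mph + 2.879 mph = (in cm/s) 373.9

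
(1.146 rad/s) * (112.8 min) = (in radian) 7756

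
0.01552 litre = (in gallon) 0.0041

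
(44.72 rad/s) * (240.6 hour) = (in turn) 6.165e+06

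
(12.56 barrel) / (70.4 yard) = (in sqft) 0.3339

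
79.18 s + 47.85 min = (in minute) 49.17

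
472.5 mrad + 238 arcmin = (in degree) 31.04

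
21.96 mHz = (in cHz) 2.196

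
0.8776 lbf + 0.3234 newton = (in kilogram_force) 0.4311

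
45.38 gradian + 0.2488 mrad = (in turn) 0.1135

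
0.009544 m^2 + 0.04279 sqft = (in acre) 3.341e-06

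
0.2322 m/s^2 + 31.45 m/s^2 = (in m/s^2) 31.68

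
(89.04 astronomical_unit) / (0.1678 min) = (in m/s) 1.323e+12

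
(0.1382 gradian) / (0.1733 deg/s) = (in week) 1.187e-06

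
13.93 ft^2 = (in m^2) 1.294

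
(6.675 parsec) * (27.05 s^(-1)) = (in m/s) 5.571e+18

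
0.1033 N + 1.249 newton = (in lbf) 0.304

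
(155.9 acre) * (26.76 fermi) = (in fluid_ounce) 0.0005709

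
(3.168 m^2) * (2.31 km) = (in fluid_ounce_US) 2.475e+08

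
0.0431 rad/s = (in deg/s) 2.469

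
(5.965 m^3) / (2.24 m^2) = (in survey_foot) 8.737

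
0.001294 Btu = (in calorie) 0.3263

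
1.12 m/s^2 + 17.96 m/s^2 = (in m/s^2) 19.08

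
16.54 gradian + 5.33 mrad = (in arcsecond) 5.469e+04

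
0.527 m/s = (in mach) 0.001548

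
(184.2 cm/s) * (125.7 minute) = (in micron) 1.389e+10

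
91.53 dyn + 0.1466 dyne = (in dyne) 91.68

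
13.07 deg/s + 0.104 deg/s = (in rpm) 2.196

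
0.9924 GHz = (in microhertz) 9.924e+14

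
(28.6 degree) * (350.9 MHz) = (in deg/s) 1.004e+10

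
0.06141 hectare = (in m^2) 614.1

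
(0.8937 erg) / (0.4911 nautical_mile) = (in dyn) 9.826e-06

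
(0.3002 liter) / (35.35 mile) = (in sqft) 5.68e-08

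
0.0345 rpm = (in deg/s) 0.207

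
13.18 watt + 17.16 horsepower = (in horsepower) 17.18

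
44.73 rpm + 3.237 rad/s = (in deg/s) 453.8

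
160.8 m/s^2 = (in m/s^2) 160.8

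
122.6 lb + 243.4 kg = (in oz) 1.055e+04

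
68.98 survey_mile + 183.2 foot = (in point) 3.148e+08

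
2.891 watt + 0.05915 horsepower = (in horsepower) 0.06303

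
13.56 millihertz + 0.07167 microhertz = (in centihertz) 1.356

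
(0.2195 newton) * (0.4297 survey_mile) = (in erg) 1.518e+09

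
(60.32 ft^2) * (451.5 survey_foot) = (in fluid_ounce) 2.608e+07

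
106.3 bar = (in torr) 7.973e+04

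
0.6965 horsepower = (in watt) 519.4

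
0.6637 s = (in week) 1.097e-06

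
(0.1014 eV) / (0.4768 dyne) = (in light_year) 3.602e-31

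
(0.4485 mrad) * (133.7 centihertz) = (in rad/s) 0.0005996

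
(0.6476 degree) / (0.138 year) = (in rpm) 2.48e-08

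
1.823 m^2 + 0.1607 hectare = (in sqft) 1.732e+04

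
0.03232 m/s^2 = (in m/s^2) 0.03232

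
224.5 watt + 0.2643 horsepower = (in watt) 421.6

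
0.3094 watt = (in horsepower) 0.0004149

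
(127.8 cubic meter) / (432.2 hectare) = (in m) 2.957e-05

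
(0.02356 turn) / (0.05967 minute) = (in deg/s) 2.369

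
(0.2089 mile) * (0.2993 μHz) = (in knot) 0.0001956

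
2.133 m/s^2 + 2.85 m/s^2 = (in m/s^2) 4.983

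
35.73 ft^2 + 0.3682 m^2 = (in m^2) 3.688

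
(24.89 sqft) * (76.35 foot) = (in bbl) 338.5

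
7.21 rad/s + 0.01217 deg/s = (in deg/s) 413.1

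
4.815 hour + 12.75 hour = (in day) 0.7319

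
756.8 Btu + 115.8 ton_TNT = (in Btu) 4.592e+08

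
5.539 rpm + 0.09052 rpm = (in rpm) 5.63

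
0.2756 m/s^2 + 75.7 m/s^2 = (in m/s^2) 75.98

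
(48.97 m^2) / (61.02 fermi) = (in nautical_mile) 4.333e+11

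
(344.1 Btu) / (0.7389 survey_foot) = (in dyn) 1.612e+11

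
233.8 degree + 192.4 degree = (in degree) 426.2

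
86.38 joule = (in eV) 5.391e+20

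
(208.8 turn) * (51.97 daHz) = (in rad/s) 6.818e+05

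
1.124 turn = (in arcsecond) 1.457e+06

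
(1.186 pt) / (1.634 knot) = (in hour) 1.383e-07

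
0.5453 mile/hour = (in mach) 0.0007159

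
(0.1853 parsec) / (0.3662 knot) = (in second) 3.035e+16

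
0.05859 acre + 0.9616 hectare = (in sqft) 1.061e+05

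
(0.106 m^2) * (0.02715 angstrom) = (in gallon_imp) 6.33e-11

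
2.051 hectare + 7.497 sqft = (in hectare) 2.051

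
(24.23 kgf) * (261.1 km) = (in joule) 6.204e+07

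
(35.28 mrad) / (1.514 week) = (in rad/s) 3.853e-08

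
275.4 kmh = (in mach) 0.2247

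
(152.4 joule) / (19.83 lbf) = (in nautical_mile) 0.0009329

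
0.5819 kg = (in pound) 1.283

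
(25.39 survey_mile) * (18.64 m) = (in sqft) 8.198e+06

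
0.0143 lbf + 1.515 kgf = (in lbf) 3.354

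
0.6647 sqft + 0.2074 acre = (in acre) 0.2074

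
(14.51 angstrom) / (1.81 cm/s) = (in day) 9.278e-13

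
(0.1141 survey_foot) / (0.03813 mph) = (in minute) 0.034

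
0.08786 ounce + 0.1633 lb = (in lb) 0.1688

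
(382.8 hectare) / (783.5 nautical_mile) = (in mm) 2638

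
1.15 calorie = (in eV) 3.003e+19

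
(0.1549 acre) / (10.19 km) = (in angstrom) 6.152e+08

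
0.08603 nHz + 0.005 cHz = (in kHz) 5e-08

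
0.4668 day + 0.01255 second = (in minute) 672.2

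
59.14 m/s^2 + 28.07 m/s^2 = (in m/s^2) 87.21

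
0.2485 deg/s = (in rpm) 0.04142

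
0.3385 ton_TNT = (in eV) 8.84e+27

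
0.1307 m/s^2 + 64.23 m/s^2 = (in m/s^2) 64.36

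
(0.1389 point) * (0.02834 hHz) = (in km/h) 0.0004999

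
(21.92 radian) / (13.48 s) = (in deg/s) 93.17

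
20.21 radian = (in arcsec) 4.169e+06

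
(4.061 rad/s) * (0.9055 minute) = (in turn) 35.12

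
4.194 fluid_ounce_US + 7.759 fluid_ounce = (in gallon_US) 0.09338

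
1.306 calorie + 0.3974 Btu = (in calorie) 101.5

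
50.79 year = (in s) 1.602e+09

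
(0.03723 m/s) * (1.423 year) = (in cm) 1.671e+08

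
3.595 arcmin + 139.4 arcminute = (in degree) 2.383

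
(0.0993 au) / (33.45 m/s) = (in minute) 7.402e+06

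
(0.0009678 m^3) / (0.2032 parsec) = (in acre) 3.814e-23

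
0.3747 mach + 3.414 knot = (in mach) 0.3799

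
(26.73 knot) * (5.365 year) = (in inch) 9.16e+10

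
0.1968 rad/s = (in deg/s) 11.28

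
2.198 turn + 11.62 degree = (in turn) 2.23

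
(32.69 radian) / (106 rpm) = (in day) 3.409e-05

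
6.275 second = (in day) 7.263e-05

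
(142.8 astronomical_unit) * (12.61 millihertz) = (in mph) 6.026e+11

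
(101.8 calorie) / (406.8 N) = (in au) 6.999e-12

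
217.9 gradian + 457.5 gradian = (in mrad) 1.061e+04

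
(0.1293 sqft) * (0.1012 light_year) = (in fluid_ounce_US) 3.889e+17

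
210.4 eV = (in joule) 3.371e-17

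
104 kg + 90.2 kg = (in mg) 1.942e+08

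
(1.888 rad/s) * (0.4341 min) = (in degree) 2818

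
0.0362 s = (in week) 5.985e-08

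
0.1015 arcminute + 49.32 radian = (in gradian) 3140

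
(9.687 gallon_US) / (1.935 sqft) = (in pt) 578.2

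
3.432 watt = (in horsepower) 0.004602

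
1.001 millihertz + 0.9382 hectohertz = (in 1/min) 5629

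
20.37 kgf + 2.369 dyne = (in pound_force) 44.91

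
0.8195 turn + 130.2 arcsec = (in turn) 0.8196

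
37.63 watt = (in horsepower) 0.05046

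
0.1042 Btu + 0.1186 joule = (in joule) 110.1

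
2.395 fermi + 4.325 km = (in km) 4.325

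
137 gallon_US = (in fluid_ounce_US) 1.754e+04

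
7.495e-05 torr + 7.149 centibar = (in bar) 0.07149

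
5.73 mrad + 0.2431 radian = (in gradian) 15.84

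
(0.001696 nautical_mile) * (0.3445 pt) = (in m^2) 0.0003817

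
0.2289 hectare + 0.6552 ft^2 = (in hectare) 0.2289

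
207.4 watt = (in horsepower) 0.2781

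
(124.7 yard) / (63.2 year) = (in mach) 1.68e-10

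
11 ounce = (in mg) 3.118e+05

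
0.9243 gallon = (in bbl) 0.02201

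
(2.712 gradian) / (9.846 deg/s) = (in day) 2.869e-06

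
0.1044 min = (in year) 1.986e-07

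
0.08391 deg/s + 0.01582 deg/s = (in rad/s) 0.001741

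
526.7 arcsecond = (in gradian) 0.1626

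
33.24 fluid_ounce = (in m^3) 0.000983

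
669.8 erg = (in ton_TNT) 1.601e-14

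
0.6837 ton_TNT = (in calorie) 6.837e+08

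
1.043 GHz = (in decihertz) 1.043e+10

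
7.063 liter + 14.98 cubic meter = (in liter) 1.499e+04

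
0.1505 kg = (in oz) 5.309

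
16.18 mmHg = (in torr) 16.18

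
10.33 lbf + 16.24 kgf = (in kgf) 20.93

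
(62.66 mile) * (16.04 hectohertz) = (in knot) 3.144e+08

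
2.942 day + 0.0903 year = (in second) 3.102e+06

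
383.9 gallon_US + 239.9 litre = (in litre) 1693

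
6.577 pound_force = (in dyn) 2.926e+06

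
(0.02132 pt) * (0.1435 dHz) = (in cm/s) 1.079e-05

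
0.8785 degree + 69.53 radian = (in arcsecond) 1.434e+07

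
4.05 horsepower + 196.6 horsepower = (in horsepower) 200.7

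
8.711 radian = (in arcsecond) 1.797e+06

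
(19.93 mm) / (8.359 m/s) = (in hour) 6.623e-07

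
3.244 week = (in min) 3.27e+04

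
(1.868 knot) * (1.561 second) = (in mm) 1500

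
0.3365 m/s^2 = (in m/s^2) 0.3365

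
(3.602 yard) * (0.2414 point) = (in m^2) 0.0002805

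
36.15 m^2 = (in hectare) 0.003615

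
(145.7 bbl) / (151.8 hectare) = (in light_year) 1.613e-21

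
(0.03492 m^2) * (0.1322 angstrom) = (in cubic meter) 4.616e-13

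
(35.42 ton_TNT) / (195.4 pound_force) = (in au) 0.00114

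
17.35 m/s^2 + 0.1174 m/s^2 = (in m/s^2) 17.47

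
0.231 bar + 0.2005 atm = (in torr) 325.6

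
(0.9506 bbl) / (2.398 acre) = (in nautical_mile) 8.409e-09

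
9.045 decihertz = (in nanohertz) 9.045e+08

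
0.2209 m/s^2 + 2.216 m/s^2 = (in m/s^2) 2.437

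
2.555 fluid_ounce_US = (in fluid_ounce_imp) 2.659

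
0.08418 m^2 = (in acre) 2.08e-05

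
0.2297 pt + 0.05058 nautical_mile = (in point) 2.655e+05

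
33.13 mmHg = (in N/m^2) 4417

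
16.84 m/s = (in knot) 32.73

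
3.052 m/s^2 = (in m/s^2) 3.052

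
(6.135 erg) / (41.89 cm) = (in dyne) 0.1465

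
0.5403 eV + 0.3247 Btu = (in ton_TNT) 8.188e-08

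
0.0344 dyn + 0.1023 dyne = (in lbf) 3.073e-07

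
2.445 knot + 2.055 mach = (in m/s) 701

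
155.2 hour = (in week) 0.9238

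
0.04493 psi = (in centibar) 0.3098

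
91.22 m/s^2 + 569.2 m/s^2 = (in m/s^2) 660.4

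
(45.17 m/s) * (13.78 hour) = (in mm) 2.241e+09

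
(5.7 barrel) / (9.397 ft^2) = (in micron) 1.038e+06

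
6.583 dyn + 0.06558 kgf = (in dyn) 6.432e+04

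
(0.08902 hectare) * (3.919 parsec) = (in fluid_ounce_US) 3.64e+24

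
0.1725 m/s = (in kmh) 0.621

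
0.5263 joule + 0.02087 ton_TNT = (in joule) 8.732e+07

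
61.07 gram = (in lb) 0.1346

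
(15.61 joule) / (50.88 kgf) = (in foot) 0.1026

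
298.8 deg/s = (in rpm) 49.8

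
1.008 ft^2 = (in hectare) 9.365e-06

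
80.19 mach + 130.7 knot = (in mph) 6.123e+04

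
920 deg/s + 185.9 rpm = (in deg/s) 2035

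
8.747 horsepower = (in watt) 6523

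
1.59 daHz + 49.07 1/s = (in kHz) 0.06497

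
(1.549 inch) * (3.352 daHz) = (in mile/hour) 2.95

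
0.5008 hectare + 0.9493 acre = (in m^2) 8850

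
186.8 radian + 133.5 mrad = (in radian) 186.9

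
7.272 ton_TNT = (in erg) 3.043e+17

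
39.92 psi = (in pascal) 2.752e+05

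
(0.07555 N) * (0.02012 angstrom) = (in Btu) 1.441e-16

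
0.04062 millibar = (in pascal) 4.062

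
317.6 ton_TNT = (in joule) 1.329e+12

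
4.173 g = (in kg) 0.004173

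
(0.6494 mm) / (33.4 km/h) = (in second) 7e-05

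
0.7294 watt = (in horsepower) 0.0009781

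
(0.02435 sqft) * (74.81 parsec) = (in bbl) 3.285e+16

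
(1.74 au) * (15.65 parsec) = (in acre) 3.106e+25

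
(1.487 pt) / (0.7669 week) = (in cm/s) 1.131e-07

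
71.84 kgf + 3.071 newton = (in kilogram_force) 72.15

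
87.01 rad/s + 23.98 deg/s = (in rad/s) 87.43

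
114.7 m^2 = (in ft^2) 1235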